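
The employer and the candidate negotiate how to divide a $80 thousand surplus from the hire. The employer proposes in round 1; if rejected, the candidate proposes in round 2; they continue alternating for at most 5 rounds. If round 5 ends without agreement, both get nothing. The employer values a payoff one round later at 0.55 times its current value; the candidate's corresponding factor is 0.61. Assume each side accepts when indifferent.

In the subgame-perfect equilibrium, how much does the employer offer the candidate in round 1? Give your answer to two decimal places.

29.33

Round 5 (the employer proposes): the candidate will accept anything ≥ 0, so the employer offers 0 and keeps 80.
Round 4 (the candidate proposes): the employer can get 80 next round, worth 0.55 × 80 = 44 now. The candidate offers 44 and keeps 80 − 44 = 36.
Round 3 (the employer proposes): the candidate can get 36 next round, worth 0.61 × 36 = 21.96 now; the employer offers that and keeps 58.04.
Round 2 (the candidate proposes): the employer can get 58.04 next round, worth 0.55 × 58.04 = 31.922 now. The candidate offers 31.922 and keeps 80 − 31.922 = 48.078.
Round 1 (the employer proposes): the candidate can get 48.078 next round, worth 0.61 × 48.078 = 29.32758 now, so the employer offers 29.32758, keeping 50.67242.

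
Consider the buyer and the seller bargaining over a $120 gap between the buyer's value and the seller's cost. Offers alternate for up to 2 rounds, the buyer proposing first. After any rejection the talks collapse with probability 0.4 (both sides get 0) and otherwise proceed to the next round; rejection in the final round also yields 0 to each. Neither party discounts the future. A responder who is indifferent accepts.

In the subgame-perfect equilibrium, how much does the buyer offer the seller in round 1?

By backward induction:
Round 2 (the seller proposes): the buyer will accept anything ≥ 0, so the seller offers 0 and keeps 120.
Round 1 (the buyer proposes): rejecting gives the seller an expected 0.6 × 120 = 72, so the buyer offers 72, keeping 48.

72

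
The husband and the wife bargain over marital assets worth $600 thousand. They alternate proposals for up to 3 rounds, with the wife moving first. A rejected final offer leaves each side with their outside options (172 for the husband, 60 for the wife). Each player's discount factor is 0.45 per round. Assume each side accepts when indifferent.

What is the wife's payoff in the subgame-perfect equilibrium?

416.67

Round 3 (the wife proposes): the husband gets 172 if talks fail, so the wife offers 172 and keeps 428.
Round 2 (the husband proposes): the wife can get 428 next round, worth 0.45 × 428 = 192.6 now, so the husband offers 192.6, keeping 407.4.
Round 1 (the wife proposes): the husband can get 407.4 next round, worth 0.45 × 407.4 = 183.33 now; the wife offers that and keeps 416.67.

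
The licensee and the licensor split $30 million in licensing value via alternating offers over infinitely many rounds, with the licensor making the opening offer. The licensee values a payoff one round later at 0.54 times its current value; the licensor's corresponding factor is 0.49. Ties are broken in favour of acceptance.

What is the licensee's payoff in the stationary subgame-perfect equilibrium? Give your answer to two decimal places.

In a stationary SPE each proposer offers the other exactly their discounted continuation value.
If the licensor keeps x when proposing and the licensee keeps y when proposing, then x = 30 − 0.54y and y = 30 − 0.49x.
Solving: x = 30(1 − 0.54) / (1 − 0.49·0.54) = 13.8 / 0.7354 ≈ 18.7653.
The licensee gets 30 − 18.7653 ≈ 11.2347.

11.23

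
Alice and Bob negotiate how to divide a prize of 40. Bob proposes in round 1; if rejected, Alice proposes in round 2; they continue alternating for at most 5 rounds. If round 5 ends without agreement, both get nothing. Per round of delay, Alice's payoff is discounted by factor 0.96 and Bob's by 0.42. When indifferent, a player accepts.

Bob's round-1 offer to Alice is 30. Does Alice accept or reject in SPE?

Round 5 (Bob proposes): rejection yields 0 for Alice; Bob offers 0 and keeps 40.
Round 4 (Alice proposes): Bob can get 40 next round, worth 0.42 × 40 = 16.8 now, so Alice offers 16.8, keeping 23.2.
Round 3 (Bob proposes): Alice can get 23.2 next round, worth 0.96 × 23.2 = 22.272 now. Bob offers 22.272 and keeps 40 − 22.272 = 17.728.
Round 2 (Alice proposes): Bob can get 17.728 next round, worth 0.42 × 17.728 = 7.44576 now. Alice offers 7.44576 and keeps 40 − 7.44576 = 32.55424.
So by rejecting in round 1, Alice gets 32.55424 next round, worth 0.96 × 32.55424 = 31.2520704 now.
Offer 30 < 31.2520704, so Alice rejects.

Reject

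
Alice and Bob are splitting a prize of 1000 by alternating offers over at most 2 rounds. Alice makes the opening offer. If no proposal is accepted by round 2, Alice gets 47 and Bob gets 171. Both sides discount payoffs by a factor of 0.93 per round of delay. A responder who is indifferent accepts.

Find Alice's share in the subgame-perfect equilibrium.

113.71

Round 2 (Bob proposes): Alice gets 47 if talks fail, so Bob offers 47 and keeps 953.
Round 1 (Alice proposes): Bob can get 953 next round, worth 0.93 × 953 = 886.29 now, so Alice offers 886.29, keeping 113.71.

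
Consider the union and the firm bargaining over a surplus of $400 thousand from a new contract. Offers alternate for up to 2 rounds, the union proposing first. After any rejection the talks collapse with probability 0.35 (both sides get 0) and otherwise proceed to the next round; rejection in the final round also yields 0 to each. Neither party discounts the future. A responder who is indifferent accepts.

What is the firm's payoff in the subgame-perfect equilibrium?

260

By backward induction:
Round 2 (the firm proposes): rejection yields 0 for the union; the firm offers 0 and keeps 400.
Round 1 (the union proposes): rejecting gives the firm an expected 0.65 × 400 = 260, so the union offers 260, keeping 140.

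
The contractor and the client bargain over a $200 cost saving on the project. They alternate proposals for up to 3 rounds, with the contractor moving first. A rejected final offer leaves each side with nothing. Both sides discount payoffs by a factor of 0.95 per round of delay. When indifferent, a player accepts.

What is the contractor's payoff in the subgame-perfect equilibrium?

Round 3 (the contractor proposes): the client will accept anything ≥ 0, so the contractor offers 0 and keeps 200.
Round 2 (the client proposes): the contractor can get 200 next round, worth 0.95 × 200 = 190 now. The client offers 190 and keeps 200 − 190 = 10.
Round 1 (the contractor proposes): the client can get 10 next round, worth 0.95 × 10 = 9.5 now; the contractor offers that and keeps 190.5.

190.5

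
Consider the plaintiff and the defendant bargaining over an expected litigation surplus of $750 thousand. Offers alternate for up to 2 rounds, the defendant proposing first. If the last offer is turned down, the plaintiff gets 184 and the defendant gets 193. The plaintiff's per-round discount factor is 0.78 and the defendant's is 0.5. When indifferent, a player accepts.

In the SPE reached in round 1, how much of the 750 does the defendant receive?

Round 2 (the plaintiff proposes): the defendant gets 193 if talks fail, so the plaintiff offers 193 and keeps 557.
Round 1 (the defendant proposes): the plaintiff can get 557 next round, worth 0.78 × 557 = 434.46 now. The defendant offers 434.46 and keeps 750 − 434.46 = 315.54.

315.54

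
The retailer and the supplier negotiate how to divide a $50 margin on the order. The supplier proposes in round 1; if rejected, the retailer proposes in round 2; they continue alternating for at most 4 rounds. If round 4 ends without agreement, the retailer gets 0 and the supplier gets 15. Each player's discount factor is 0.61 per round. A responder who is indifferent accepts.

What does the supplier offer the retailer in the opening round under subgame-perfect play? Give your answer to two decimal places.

19.84

Round 4 (the retailer proposes): the supplier gets 15 if talks fail, so the retailer offers 15 and keeps 35.
Round 3 (the supplier proposes): the retailer can get 35 next round, worth 0.61 × 35 = 21.35 now. The supplier offers 21.35 and keeps 50 − 21.35 = 28.65.
Round 2 (the retailer proposes): the supplier can get 28.65 next round, worth 0.61 × 28.65 = 17.4765 now, so the retailer offers 17.4765, keeping 32.5235.
Round 1 (the supplier proposes): the retailer can get 32.5235 next round, worth 0.61 × 32.5235 = 19.839335 now, so the supplier offers 19.839335, keeping 30.160665.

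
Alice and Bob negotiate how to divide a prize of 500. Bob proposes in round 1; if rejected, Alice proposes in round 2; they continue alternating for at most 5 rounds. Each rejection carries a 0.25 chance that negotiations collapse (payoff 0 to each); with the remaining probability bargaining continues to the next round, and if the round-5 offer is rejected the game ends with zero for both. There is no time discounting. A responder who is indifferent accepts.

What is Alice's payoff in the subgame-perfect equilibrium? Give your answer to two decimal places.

Round 5 (Bob proposes): rejection yields 0 for Alice; Bob offers 0 and keeps 500.
Round 4 (Alice proposes): rejecting gives Bob an expected 0.75 × 500 = 375; Alice offers that and keeps 125.
Round 3 (Bob proposes): rejecting gives Alice an expected 0.75 × 125 = 93.75. Bob offers 93.75 and keeps 500 − 93.75 = 406.25.
Round 2 (Alice proposes): rejecting gives Bob an expected 0.75 × 406.25 = 304.6875, so Alice offers 304.6875, keeping 195.3125.
Round 1 (Bob proposes): rejecting gives Alice an expected 0.75 × 195.3125 = 146.484375; Bob offers that and keeps 353.515625.

146.48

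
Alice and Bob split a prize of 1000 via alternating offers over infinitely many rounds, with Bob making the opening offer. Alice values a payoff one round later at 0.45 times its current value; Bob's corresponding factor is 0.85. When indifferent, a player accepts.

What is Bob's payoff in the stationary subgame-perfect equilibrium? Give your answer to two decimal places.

When Bob proposes, Alice accepts any offer worth at least 0.45 times what Alice would get by proposing next round; and vice versa.
This gives x = 1000 − 0.45y and y = 1000 − 0.85x, where x and y are each side's share when it proposes.
Hence (1 − 0.45·0.85)x = 1000(1 − 0.45), i.e. 0.6175·x = 550.
x ≈ 890.6883; Alice's share is 1000 − x ≈ 109.3117.

890.69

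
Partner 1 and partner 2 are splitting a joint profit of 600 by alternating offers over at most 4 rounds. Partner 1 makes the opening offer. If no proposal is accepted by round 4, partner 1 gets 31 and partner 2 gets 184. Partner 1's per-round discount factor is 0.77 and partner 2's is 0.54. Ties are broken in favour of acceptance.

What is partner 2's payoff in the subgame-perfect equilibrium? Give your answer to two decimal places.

202.28

Round 4 (partner 2 proposes): partner 1 gets 31 if talks fail, so partner 2 offers 31 and keeps 569.
Round 3 (partner 1 proposes): partner 2 can get 569 next round, worth 0.54 × 569 = 307.26 now; partner 1 offers that and keeps 292.74.
Round 2 (partner 2 proposes): partner 1 can get 292.74 next round, worth 0.77 × 292.74 = 225.4098 now; partner 2 offers that and keeps 374.5902.
Round 1 (partner 1 proposes): partner 2 can get 374.5902 next round, worth 0.54 × 374.5902 = 202.278708 now; partner 1 offers that and keeps 397.721292.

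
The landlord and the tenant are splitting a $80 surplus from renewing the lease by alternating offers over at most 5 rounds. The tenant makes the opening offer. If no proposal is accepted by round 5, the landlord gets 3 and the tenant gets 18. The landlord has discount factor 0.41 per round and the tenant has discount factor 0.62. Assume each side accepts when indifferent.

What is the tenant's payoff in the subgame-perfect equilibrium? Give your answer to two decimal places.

64.17

Work backward from the last round.
Round 5 (the tenant proposes): the landlord gets 3 if talks fail, so the tenant offers 3 and keeps 77.
Round 4 (the landlord proposes): the tenant can get 77 next round, worth 0.62 × 77 = 47.74 now; the landlord offers that and keeps 32.26.
Round 3 (the tenant proposes): the landlord can get 32.26 next round, worth 0.41 × 32.26 = 13.2266 now; the tenant offers that and keeps 66.7734.
Round 2 (the landlord proposes): the tenant can get 66.7734 next round, worth 0.62 × 66.7734 = 41.399508 now; the landlord offers that and keeps 38.600492.
Round 1 (the tenant proposes): the landlord can get 38.600492 next round, worth 0.41 × 38.600492 = 15.82620172 now; the tenant offers that and keeps 64.17379828.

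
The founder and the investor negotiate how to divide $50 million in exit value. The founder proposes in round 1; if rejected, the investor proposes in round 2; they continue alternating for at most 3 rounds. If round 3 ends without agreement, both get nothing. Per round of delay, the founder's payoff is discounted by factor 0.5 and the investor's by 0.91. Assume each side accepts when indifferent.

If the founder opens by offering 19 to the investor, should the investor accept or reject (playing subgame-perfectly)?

Reject

Round 3 (the founder proposes): the investor will accept anything ≥ 0, so the founder offers 0 and keeps 50.
Round 2 (the investor proposes): the founder can get 50 next round, worth 0.5 × 50 = 25 now; the investor offers that and keeps 25.
So by rejecting in round 1, the investor gets 25 next round, worth 0.91 × 25 = 22.75 now.
Offer 19 < 22.75, so the investor rejects.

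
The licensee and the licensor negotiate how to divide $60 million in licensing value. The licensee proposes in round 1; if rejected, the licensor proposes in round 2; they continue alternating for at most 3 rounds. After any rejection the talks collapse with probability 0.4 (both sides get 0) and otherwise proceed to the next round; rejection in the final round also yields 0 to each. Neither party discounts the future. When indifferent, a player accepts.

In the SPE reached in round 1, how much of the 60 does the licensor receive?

14.4

Round 3 (the licensee proposes): rejection yields 0 for the licensor; the licensee offers 0 and keeps 60.
Round 2 (the licensor proposes): rejecting gives the licensee an expected 0.6 × 60 = 36; the licensor offers that and keeps 24.
Round 1 (the licensee proposes): rejecting gives the licensor an expected 0.6 × 24 = 14.4; the licensee offers that and keeps 45.6.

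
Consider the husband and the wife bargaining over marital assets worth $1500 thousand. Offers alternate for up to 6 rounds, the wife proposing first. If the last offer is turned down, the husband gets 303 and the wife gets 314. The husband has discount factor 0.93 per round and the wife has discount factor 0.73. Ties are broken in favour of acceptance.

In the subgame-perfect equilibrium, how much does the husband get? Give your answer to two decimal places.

Round 6 (the husband proposes): the wife gets 314 if talks fail, so the husband offers 314 and keeps 1186.
Round 5 (the wife proposes): the husband can get 1186 next round, worth 0.93 × 1186 = 1102.98 now; the wife offers that and keeps 397.02.
Round 4 (the husband proposes): the wife can get 397.02 next round, worth 0.73 × 397.02 = 289.8246 now; the husband offers that and keeps 1210.1754.
Round 3 (the wife proposes): the husband can get 1210.1754 next round, worth 0.93 × 1210.1754 = 1125.463122 now; the wife offers that and keeps 374.536878.
Round 2 (the husband proposes): the wife can get 374.536878 next round, worth 0.73 × 374.536878 = 273.41192094 now, so the husband offers 273.41192094, keeping 1226.58807906.
Round 1 (the wife proposes): the husband can get 1226.58807906 next round, worth 0.93 × 1226.58807906 = 1140.7269135258 now; the wife offers that and keeps 359.2730864742.

1140.73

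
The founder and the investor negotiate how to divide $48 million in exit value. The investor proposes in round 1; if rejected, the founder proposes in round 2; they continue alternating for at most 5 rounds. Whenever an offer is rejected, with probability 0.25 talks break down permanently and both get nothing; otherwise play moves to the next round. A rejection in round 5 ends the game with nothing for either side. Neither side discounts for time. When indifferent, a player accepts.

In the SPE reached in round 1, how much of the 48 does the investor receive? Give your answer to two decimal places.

33.94

Round 5 (the investor proposes): the founder will accept anything ≥ 0, so the investor offers 0 and keeps 48.
Round 4 (the founder proposes): rejecting gives the investor an expected 0.75 × 48 = 36. The founder offers 36 and keeps 48 − 36 = 12.
Round 3 (the investor proposes): rejecting gives the founder an expected 0.75 × 12 = 9; the investor offers that and keeps 39.
Round 2 (the founder proposes): rejecting gives the investor an expected 0.75 × 39 = 29.25, so the founder offers 29.25, keeping 18.75.
Round 1 (the investor proposes): rejecting gives the founder an expected 0.75 × 18.75 = 14.0625, so the investor offers 14.0625, keeping 33.9375.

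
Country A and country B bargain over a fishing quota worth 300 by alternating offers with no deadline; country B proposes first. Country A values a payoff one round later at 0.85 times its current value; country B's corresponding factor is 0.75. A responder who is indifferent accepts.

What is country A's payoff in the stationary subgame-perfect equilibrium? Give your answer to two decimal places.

175.86

When country B proposes, country A accepts any offer worth at least 0.85 times what country A would get by proposing next round; and vice versa.
This gives x = 300 − 0.85y and y = 300 − 0.75x, where x and y are each side's share when it proposes.
Hence (1 − 0.85·0.75)x = 300(1 − 0.85), i.e. 0.3625·x = 45.
x ≈ 124.1379; country A's share is 300 − x ≈ 175.8621.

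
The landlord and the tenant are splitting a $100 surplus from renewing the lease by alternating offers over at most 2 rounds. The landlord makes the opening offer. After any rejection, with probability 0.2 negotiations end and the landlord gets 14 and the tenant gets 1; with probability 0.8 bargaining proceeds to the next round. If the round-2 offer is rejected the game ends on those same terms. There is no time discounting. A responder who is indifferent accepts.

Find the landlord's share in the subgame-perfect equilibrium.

31

By backward induction:
Round 2 (the tenant proposes): the landlord gets 14 if talks fail, so the tenant offers 14 and keeps 86.
Round 1 (the landlord proposes): rejecting gives the tenant an expected 0.8 × 86 + 0.2 × 1 = 69. The landlord offers 69 and keeps 100 − 69 = 31.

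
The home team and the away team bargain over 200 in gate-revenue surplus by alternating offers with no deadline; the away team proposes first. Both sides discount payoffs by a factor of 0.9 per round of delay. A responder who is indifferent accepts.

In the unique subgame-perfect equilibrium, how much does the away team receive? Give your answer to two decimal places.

105.26

Let x be the away team's share when the away team proposes and y be the home team's share when the home team proposes.
The home team accepts iff offered ≥ 0.9·y, so x = 200 − 0.9y. Symmetrically y = 200 − 0.9x.
Substituting: x = 200 − 0.9(200 − 0.9x), giving x(1 − 0.9·0.9) = 200(1 − 0.9).
So x = 200 × 0.1 / 0.19 ≈ 105.2632, and the home team receives 200 − x ≈ 94.7368.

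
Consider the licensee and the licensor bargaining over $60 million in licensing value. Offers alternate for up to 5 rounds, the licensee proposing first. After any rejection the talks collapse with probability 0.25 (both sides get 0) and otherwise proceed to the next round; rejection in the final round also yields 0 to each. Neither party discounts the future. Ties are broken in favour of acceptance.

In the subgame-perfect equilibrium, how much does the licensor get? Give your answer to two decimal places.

By backward induction:
Round 5 (the licensee proposes): the licensor will accept anything ≥ 0, so the licensee offers 0 and keeps 60.
Round 4 (the licensor proposes): rejecting gives the licensee an expected 0.75 × 60 = 45; the licensor offers that and keeps 15.
Round 3 (the licensee proposes): rejecting gives the licensor an expected 0.75 × 15 = 11.25; the licensee offers that and keeps 48.75.
Round 2 (the licensor proposes): rejecting gives the licensee an expected 0.75 × 48.75 = 36.5625, so the licensor offers 36.5625, keeping 23.4375.
Round 1 (the licensee proposes): rejecting gives the licensor an expected 0.75 × 23.4375 = 17.578125; the licensee offers that and keeps 42.421875.

17.58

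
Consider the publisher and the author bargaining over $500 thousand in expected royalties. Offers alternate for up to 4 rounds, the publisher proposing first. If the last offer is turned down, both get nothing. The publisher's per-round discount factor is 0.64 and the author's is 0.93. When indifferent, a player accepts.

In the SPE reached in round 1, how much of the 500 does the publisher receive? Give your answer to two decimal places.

Round 4 (the author proposes): the publisher will accept anything ≥ 0, so the author offers 0 and keeps 500.
Round 3 (the publisher proposes): the author can get 500 next round, worth 0.93 × 500 = 465 now, so the publisher offers 465, keeping 35.
Round 2 (the author proposes): the publisher can get 35 next round, worth 0.64 × 35 = 22.4 now, so the author offers 22.4, keeping 477.6.
Round 1 (the publisher proposes): the author can get 477.6 next round, worth 0.93 × 477.6 = 444.168 now; the publisher offers that and keeps 55.832.

55.83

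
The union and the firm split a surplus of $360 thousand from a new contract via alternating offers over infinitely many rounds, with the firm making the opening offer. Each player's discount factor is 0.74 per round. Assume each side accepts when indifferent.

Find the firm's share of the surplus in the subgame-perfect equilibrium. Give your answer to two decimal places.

In a stationary SPE each proposer offers the other exactly their discounted continuation value.
If the firm keeps x when proposing and the union keeps y when proposing, then x = 360 − 0.74y and y = 360 − 0.74x.
Solving: x = 360(1 − 0.74) / (1 − 0.74·0.74) = 93.6 / 0.4524 ≈ 206.8966.
The union gets 360 − 206.8966 ≈ 153.1034.

206.90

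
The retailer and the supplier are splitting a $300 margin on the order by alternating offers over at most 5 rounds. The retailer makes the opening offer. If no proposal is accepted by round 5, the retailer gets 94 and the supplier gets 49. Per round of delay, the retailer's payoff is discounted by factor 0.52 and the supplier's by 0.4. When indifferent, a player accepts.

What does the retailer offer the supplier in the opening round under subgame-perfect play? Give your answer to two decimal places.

Round 5 (the retailer proposes): the supplier gets 49 if talks fail, so the retailer offers 49 and keeps 251.
Round 4 (the supplier proposes): the retailer can get 251 next round, worth 0.52 × 251 = 130.52 now, so the supplier offers 130.52, keeping 169.48.
Round 3 (the retailer proposes): the supplier can get 169.48 next round, worth 0.4 × 169.48 = 67.792 now, so the retailer offers 67.792, keeping 232.208.
Round 2 (the supplier proposes): the retailer can get 232.208 next round, worth 0.52 × 232.208 = 120.74816 now; the supplier offers that and keeps 179.25184.
Round 1 (the retailer proposes): the supplier can get 179.25184 next round, worth 0.4 × 179.25184 = 71.700736 now, so the retailer offers 71.700736, keeping 228.299264.

71.70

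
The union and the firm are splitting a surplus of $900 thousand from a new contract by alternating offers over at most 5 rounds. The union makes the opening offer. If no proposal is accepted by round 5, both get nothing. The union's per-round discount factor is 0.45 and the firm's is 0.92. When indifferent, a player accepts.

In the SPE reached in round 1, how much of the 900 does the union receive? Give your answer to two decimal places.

256.06

Round 5 (the union proposes): the firm will accept anything ≥ 0, so the union offers 0 and keeps 900.
Round 4 (the firm proposes): the union can get 900 next round, worth 0.45 × 900 = 405 now, so the firm offers 405, keeping 495.
Round 3 (the union proposes): the firm can get 495 next round, worth 0.92 × 495 = 455.4 now; the union offers that and keeps 444.6.
Round 2 (the firm proposes): the union can get 444.6 next round, worth 0.45 × 444.6 = 200.07 now, so the firm offers 200.07, keeping 699.93.
Round 1 (the union proposes): the firm can get 699.93 next round, worth 0.92 × 699.93 = 643.9356 now, so the union offers 643.9356, keeping 256.0644.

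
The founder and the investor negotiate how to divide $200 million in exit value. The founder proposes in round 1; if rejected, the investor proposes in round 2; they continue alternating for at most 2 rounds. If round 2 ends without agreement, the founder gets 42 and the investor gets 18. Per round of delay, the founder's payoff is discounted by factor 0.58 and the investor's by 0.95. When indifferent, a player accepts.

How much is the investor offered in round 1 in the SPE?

Solve by backward induction from round 2.
Round 2 (the investor proposes): the founder gets 42 if talks fail, so the investor offers 42 and keeps 158.
Round 1 (the founder proposes): the investor can get 158 next round, worth 0.95 × 158 = 150.1 now; the founder offers that and keeps 49.9.

150.1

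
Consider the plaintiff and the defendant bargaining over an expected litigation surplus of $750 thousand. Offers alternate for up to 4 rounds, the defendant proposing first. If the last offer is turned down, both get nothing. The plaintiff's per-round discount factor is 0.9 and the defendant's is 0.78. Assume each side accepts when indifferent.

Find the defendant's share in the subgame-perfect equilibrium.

127.65

Solve by backward induction from round 4.
Round 4 (the plaintiff proposes): the defendant will accept anything ≥ 0, so the plaintiff offers 0 and keeps 750.
Round 3 (the defendant proposes): the plaintiff can get 750 next round, worth 0.9 × 750 = 675 now; the defendant offers that and keeps 75.
Round 2 (the plaintiff proposes): the defendant can get 75 next round, worth 0.78 × 75 = 58.5 now, so the plaintiff offers 58.5, keeping 691.5.
Round 1 (the defendant proposes): the plaintiff can get 691.5 next round, worth 0.9 × 691.5 = 622.35 now. The defendant offers 622.35 and keeps 750 − 622.35 = 127.65.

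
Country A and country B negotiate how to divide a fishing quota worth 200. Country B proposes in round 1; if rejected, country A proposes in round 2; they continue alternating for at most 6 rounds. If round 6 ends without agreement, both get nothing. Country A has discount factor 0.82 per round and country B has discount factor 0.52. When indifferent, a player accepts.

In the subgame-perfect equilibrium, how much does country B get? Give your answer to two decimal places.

57.90

Round 6 (country A proposes): rejection yields 0 for country B; country A offers 0 and keeps 200.
Round 5 (country B proposes): country A can get 200 next round, worth 0.82 × 200 = 164 now, so country B offers 164, keeping 36.
Round 4 (country A proposes): country B can get 36 next round, worth 0.52 × 36 = 18.72 now, so country A offers 18.72, keeping 181.28.
Round 3 (country B proposes): country A can get 181.28 next round, worth 0.82 × 181.28 = 148.6496 now, so country B offers 148.6496, keeping 51.3504.
Round 2 (country A proposes): country B can get 51.3504 next round, worth 0.52 × 51.3504 = 26.702208 now; country A offers that and keeps 173.297792.
Round 1 (country B proposes): country A can get 173.297792 next round, worth 0.82 × 173.297792 = 142.10418944 now. Country B offers 142.10418944 and keeps 200 − 142.10418944 = 57.89581056.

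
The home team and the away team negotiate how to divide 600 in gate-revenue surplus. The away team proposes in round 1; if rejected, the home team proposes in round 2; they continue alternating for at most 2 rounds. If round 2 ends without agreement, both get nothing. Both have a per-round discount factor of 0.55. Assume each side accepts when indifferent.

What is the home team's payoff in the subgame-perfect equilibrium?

Work backward from the last round.
Round 2 (the home team proposes): rejection yields 0 for the away team; the home team offers 0 and keeps 600.
Round 1 (the away team proposes): the home team can get 600 next round, worth 0.55 × 600 = 330 now, so the away team offers 330, keeping 270.

330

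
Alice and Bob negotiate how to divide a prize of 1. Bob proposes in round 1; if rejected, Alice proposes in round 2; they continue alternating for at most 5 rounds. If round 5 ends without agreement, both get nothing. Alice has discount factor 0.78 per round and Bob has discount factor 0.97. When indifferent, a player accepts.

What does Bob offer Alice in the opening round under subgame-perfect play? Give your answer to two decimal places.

0.04

Round 5 (Bob proposes): Alice will accept anything ≥ 0, so Bob offers 0 and keeps 1.
Round 4 (Alice proposes): Bob can get 1 next round, worth 0.97 × 1 = 0.97 now. Alice offers 0.97 and keeps 1 − 0.97 = 0.03.
Round 3 (Bob proposes): Alice can get 0.03 next round, worth 0.78 × 0.03 = 0.0234 now, so Bob offers 0.0234, keeping 0.9766.
Round 2 (Alice proposes): Bob can get 0.9766 next round, worth 0.97 × 0.9766 = 0.947302 now. Alice offers 0.947302 and keeps 1 − 0.947302 = 0.052698.
Round 1 (Bob proposes): Alice can get 0.052698 next round, worth 0.78 × 0.052698 = 0.04110444 now. Bob offers 0.04110444 and keeps 1 − 0.04110444 = 0.95889556.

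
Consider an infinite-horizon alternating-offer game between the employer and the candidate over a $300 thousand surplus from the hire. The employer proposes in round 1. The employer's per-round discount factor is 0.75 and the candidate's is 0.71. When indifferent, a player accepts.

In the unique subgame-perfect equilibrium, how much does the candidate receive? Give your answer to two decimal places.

When the employer proposes, the candidate accepts any offer worth at least 0.71 times what the candidate would get by proposing next round; and vice versa.
This gives x = 300 − 0.71y and y = 300 − 0.75x, where x and y are each side's share when it proposes.
Hence (1 − 0.71·0.75)x = 300(1 − 0.71), i.e. 0.4675·x = 87.
x ≈ 186.0963; the candidate's share is 300 − x ≈ 113.9037.

113.90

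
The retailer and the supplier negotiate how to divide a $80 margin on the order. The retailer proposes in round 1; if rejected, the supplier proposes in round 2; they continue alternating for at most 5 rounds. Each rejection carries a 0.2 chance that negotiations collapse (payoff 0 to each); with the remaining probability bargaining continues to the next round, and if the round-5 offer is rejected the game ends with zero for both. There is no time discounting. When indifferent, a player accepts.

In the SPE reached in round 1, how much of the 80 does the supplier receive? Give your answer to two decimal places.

Round 5 (the retailer proposes): rejection yields 0 for the supplier; the retailer offers 0 and keeps 80.
Round 4 (the supplier proposes): rejecting gives the retailer an expected 0.8 × 80 = 64. The supplier offers 64 and keeps 80 − 64 = 16.
Round 3 (the retailer proposes): rejecting gives the supplier an expected 0.8 × 16 = 12.8. The retailer offers 12.8 and keeps 80 − 12.8 = 67.2.
Round 2 (the supplier proposes): rejecting gives the retailer an expected 0.8 × 67.2 = 53.76, so the supplier offers 53.76, keeping 26.24.
Round 1 (the retailer proposes): rejecting gives the supplier an expected 0.8 × 26.24 = 20.992. The retailer offers 20.992 and keeps 80 − 20.992 = 59.008.

20.99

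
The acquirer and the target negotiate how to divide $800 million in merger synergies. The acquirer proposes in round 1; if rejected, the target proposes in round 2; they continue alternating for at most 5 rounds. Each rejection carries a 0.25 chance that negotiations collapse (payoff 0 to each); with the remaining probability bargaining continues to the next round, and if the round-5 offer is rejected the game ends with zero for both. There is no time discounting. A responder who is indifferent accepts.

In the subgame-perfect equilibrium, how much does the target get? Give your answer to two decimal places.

Round 5 (the acquirer proposes): the target will accept anything ≥ 0, so the acquirer offers 0 and keeps 800.
Round 4 (the target proposes): rejecting gives the acquirer an expected 0.75 × 800 = 600, so the target offers 600, keeping 200.
Round 3 (the acquirer proposes): rejecting gives the target an expected 0.75 × 200 = 150, so the acquirer offers 150, keeping 650.
Round 2 (the target proposes): rejecting gives the acquirer an expected 0.75 × 650 = 487.5; the target offers that and keeps 312.5.
Round 1 (the acquirer proposes): rejecting gives the target an expected 0.75 × 312.5 = 234.375; the acquirer offers that and keeps 565.625.

234.38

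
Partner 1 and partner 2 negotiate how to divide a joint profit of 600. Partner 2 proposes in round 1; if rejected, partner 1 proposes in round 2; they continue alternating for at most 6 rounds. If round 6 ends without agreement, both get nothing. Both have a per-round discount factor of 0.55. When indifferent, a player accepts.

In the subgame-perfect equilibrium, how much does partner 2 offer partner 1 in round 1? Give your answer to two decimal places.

Round 6 (partner 1 proposes): partner 2 will accept anything ≥ 0, so partner 1 offers 0 and keeps 600.
Round 5 (partner 2 proposes): partner 1 can get 600 next round, worth 0.55 × 600 = 330 now; partner 2 offers that and keeps 270.
Round 4 (partner 1 proposes): partner 2 can get 270 next round, worth 0.55 × 270 = 148.5 now, so partner 1 offers 148.5, keeping 451.5.
Round 3 (partner 2 proposes): partner 1 can get 451.5 next round, worth 0.55 × 451.5 = 248.325 now. Partner 2 offers 248.325 and keeps 600 − 248.325 = 351.675.
Round 2 (partner 1 proposes): partner 2 can get 351.675 next round, worth 0.55 × 351.675 = 193.42125 now, so partner 1 offers 193.42125, keeping 406.57875.
Round 1 (partner 2 proposes): partner 1 can get 406.57875 next round, worth 0.55 × 406.57875 = 223.6183125 now, so partner 2 offers 223.6183125, keeping 376.3816875.

223.62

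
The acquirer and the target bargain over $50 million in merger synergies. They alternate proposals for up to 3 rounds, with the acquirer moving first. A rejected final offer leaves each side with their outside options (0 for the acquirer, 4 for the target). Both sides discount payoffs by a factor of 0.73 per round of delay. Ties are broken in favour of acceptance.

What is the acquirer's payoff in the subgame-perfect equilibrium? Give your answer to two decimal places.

38.01

Solve by backward induction from round 3.
Round 3 (the acquirer proposes): the target gets 4 if talks fail, so the acquirer offers 4 and keeps 46.
Round 2 (the target proposes): the acquirer can get 46 next round, worth 0.73 × 46 = 33.58 now, so the target offers 33.58, keeping 16.42.
Round 1 (the acquirer proposes): the target can get 16.42 next round, worth 0.73 × 16.42 = 11.9866 now. The acquirer offers 11.9866 and keeps 50 − 11.9866 = 38.0134.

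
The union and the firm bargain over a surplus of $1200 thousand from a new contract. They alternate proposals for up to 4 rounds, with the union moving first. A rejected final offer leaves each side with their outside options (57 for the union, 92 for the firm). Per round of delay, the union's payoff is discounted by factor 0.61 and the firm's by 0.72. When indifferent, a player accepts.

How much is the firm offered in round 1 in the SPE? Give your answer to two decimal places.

698.40

Round 4 (the firm proposes): the union gets 57 if talks fail, so the firm offers 57 and keeps 1143.
Round 3 (the union proposes): the firm can get 1143 next round, worth 0.72 × 1143 = 822.96 now, so the union offers 822.96, keeping 377.04.
Round 2 (the firm proposes): the union can get 377.04 next round, worth 0.61 × 377.04 = 229.9944 now. The firm offers 229.9944 and keeps 1200 − 229.9944 = 970.0056.
Round 1 (the union proposes): the firm can get 970.0056 next round, worth 0.72 × 970.0056 = 698.404032 now. The union offers 698.404032 and keeps 1200 − 698.404032 = 501.595968.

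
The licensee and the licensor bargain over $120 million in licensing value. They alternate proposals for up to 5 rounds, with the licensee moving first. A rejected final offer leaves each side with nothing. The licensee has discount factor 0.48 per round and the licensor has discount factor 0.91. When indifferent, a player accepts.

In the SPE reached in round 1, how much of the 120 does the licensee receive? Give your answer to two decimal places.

Round 5 (the licensee proposes): the licensor will accept anything ≥ 0, so the licensee offers 0 and keeps 120.
Round 4 (the licensor proposes): the licensee can get 120 next round, worth 0.48 × 120 = 57.6 now. The licensor offers 57.6 and keeps 120 − 57.6 = 62.4.
Round 3 (the licensee proposes): the licensor can get 62.4 next round, worth 0.91 × 62.4 = 56.784 now; the licensee offers that and keeps 63.216.
Round 2 (the licensor proposes): the licensee can get 63.216 next round, worth 0.48 × 63.216 = 30.34368 now. The licensor offers 30.34368 and keeps 120 − 30.34368 = 89.65632.
Round 1 (the licensee proposes): the licensor can get 89.65632 next round, worth 0.91 × 89.65632 = 81.5872512 now, so the licensee offers 81.5872512, keeping 38.4127488.

38.41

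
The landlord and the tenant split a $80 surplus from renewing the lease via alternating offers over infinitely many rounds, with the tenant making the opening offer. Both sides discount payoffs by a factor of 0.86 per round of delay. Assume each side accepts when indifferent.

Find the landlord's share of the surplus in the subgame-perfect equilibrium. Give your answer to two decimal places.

36.99

In a stationary SPE each proposer offers the other exactly their discounted continuation value.
If the tenant keeps x when proposing and the landlord keeps y when proposing, then x = 80 − 0.86y and y = 80 − 0.86x.
Solving: x = 80(1 − 0.86) / (1 − 0.86·0.86) = 11.2 / 0.2604 ≈ 43.0108.
The landlord gets 80 − 43.0108 ≈ 36.9892.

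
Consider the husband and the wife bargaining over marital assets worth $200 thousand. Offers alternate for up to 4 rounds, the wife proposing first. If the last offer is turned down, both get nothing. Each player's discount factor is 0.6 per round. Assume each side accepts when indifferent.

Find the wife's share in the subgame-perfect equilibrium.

108.8

Round 4 (the husband proposes): the wife will accept anything ≥ 0, so the husband offers 0 and keeps 200.
Round 3 (the wife proposes): the husband can get 200 next round, worth 0.6 × 200 = 120 now; the wife offers that and keeps 80.
Round 2 (the husband proposes): the wife can get 80 next round, worth 0.6 × 80 = 48 now; the husband offers that and keeps 152.
Round 1 (the wife proposes): the husband can get 152 next round, worth 0.6 × 152 = 91.2 now. The wife offers 91.2 and keeps 200 − 91.2 = 108.8.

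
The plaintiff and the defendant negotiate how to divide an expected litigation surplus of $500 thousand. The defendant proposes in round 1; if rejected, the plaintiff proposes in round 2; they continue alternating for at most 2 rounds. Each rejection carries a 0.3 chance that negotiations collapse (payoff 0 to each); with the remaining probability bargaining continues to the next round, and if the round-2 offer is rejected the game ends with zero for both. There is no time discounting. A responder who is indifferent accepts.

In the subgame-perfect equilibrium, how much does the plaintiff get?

350

Round 2 (the plaintiff proposes): rejection yields 0 for the defendant; the plaintiff offers 0 and keeps 500.
Round 1 (the defendant proposes): rejecting gives the plaintiff an expected 0.7 × 500 = 350, so the defendant offers 350, keeping 150.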